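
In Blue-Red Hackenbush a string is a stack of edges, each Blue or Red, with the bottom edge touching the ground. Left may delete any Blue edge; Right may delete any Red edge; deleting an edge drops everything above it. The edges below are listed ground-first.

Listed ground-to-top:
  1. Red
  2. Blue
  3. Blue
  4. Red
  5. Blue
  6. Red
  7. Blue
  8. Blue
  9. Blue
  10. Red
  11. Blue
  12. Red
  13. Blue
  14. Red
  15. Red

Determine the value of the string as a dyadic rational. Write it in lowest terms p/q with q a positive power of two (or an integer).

-5207/16384

g_1 [R]  L=[(no moves)]  R=[0]  so -1
g_2 [RB]  L=[-1]  R=[0]  so -1/2
g_3 [RBB]  L=[-1,-1/2]  R=[0]  so -1/4
g_4 [RBBR]  L=[-1,-1/2]  R=[-1/4,0]  so -3/8
g_5 [RBBRB]  L=[-1,-1/2,-3/8]  R=[-1/4,0]  so -5/16
g_6 [RBBRBR]  L=[-1,-1/2,-3/8]  R=[-5/16,-1/4,0]  so -11/32
g_7 [RBBRBRB]  L=[-1,-1/2,-3/8,-11/32]  R=[-5/16,-1/4,0]  so -21/64
g_8 [RBBRBRBB]  L=[-1,-1/2,-3/8,-11/32,-21/64]  R=[-5/16,-1/4,0]  so -41/128
g_9 [RBBRBRBBB]  L=[-1,-1/2,-3/8,-11/32,-21/64,-41/128]  R=[-5/16,-1/4,0]  so -81/256
g_10 [RBBRBRBBBR]  L=[-1,-1/2,-3/8,-11/32,-21/64,-41/128]  R=[-81/256,-5/16,-1/4,0]  so -163/512
g_11 [RBBRBRBBBRB]  L=[-1,-1/2,-3/8,-11/32,-21/64,-41/128,-163/512]  R=[-81/256,-5/16,-1/4,0]  so -325/1024
g_12 [RBBRBRBBBRBR]  L=[-1,-1/2,-3/8,-11/32,-21/64,-41/128,-163/512]  R=[-325/1024,-81/256,-5/16,-1/4,0]  so -651/2048
g_13 [RBBRBRBBBRBRB]  L=[-1,-1/2,-3/8,-11/32,-21/64,-41/128,-163/512,-651/2048]  R=[-325/1024,-81/256,-5/16,-1/4,0]  so -1301/4096
g_14 [RBBRBRBBBRBRBR]  L=[-1,-1/2,-3/8,-11/32,-21/64,-41/128,-163/512,-651/2048]  R=[-1301/4096,-325/1024,-81/256,-5/16,-1/4,0]  so -2603/8192
g_15 [RBBRBRBBBRBRBRR]  L=[-1,-1/2,-3/8,-11/32,-21/64,-41/128,-163/512,-651/2048]  R=[-2603/8192,-1301/4096,-325/1024,-81/256,-5/16,-1/4,0]  so -5207/16384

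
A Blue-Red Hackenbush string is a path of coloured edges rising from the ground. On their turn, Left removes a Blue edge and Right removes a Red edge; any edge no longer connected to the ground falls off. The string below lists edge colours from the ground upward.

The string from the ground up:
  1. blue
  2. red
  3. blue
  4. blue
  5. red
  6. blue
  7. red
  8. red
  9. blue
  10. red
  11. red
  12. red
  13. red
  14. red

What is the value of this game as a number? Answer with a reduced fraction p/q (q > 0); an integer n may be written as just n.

6721/8192

Build G(s[:k]) for k = 1..14, string s = blue red blue blue red blue red red blue red red red red red.
G(b) = { 0 | none } → 1
G(br) = { 0 | 1 } → 1/2
G(brb) = { 0,1/2 | 1 } → 3/4
G(brbb) = { 0,1/2,3/4 | 1 } → 7/8
G(brbbr) = { 0,1/2,3/4 | 7/8,1 } → 13/16
G(brbbrb) = { 0,1/2,3/4,13/16 | 7/8,1 } → 27/32
G(brbbrbr) = { 0,1/2,3/4,13/16 | 27/32,7/8,1 } → 53/64
G(brbbrbrr) = { 0,1/2,3/4,13/16 | 53/64,27/32,7/8,1 } → 105/128
G(brbbrbrrb) = { 0,1/2,3/4,13/16,105/128 | 53/64,27/32,7/8,1 } → 211/256
G(brbbrbrrbr) = { 0,1/2,3/4,13/16,105/128 | 211/256,53/64,27/32,7/8,1 } → 421/512
G(brbbrbrrbrr) = { 0,1/2,3/4,13/16,105/128 | 421/512,211/256,53/64,27/32,7/8,1 } → 841/1024
G(brbbrbrrbrrr) = { 0,1/2,3/4,13/16,105/128 | 841/1024,421/512,211/256,53/64,27/32,7/8,1 } → 1681/2048
G(brbbrbrrbrrrr) = { 0,1/2,3/4,13/16,105/128 | 1681/2048,841/1024,421/512,211/256,53/64,27/32,7/8,1 } → 3361/4096
G(brbbrbrrbrrrrr) = { 0,1/2,3/4,13/16,105/128 | 3361/4096,1681/2048,841/1024,421/512,211/256,53/64,27/32,7/8,1 } → 6721/8192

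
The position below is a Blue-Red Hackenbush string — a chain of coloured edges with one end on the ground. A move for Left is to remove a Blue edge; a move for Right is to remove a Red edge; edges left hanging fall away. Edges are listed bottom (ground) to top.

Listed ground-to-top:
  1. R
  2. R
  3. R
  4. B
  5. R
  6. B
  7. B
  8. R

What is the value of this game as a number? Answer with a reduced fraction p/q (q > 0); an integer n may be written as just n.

Build G(s[:k]) for k = 1..8, string s = R R R B R B B R.
step 1: add R to get R; options L={ none } R={ 0 } gives -1
step 2: add R to get RR; options L={ none } R={ -1,0 } gives -2
step 3: add R to get RRR; options L={ none } R={ -2,-1,0 } gives -3
step 4: add B to get RRRB; options L={ -3 } R={ -2,-1,0 } gives -5/2
step 5: add R to get RRRBR; options L={ -3 } R={ -5/2,-2,-1,0 } gives -11/4
step 6: add B to get RRRBRB; options L={ -3,-11/4 } R={ -5/2,-2,-1,0 } gives -21/8
step 7: add B to get RRRBRBB; options L={ -3,-11/4,-21/8 } R={ -5/2,-2,-1,0 } gives -41/16
step 8: add R to get RRRBRBBR; options L={ -3,-11/4,-21/8 } R={ -41/16,-5/2,-2,-1,0 } gives -83/32

-83/32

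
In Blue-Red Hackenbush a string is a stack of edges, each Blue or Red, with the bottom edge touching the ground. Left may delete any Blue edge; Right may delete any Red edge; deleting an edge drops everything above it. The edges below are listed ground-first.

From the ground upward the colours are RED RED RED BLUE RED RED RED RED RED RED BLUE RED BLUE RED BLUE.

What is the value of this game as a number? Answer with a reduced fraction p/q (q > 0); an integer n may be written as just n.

-12245/4096

step 1: add RED to get R; options L={ ∅ } R={ 0 } -> -1
step 2: add RED to get RR; options L={ ∅ } R={ -1 0 } -> -2
step 3: add RED to get RRR; options L={ ∅ } R={ -2 -1 0 } -> -3
step 4: add BLUE to get RRRB; options L={ -3 } R={ -2 -1 0 } -> -5/2
step 5: add RED to get RRRBR; options L={ -3 } R={ -5/2 -2 -1 0 } -> -11/4
step 6: add RED to get RRRBRR; options L={ -3 } R={ -11/4 -5/2 -2 -1 0 } -> -23/8
step 7: add RED to get RRRBRRR; options L={ -3 } R={ -23/8 -11/4 -5/2 -2 -1 0 } -> -47/16
step 8: add RED to get RRRBRRRR; options L={ -3 } R={ -47/16 -23/8 -11/4 -5/2 -2 -1 0 } -> -95/32
step 9: add RED to get RRRBRRRRR; options L={ -3 } R={ -95/32 -47/16 -23/8 -11/4 -5/2 -2 -1 0 } -> -191/64
step 10: add RED to get RRRBRRRRRR; options L={ -3 } R={ -191/64 -95/32 -47/16 -23/8 -11/4 -5/2 -2 -1 0 } -> -383/128
step 11: add BLUE to get RRRBRRRRRRB; options L={ -3 -383/128 } R={ -191/64 -95/32 -47/16 -23/8 -11/4 -5/2 -2 -1 0 } -> -765/256
step 12: add RED to get RRRBRRRRRRBR; options L={ -3 -383/128 } R={ -765/256 -191/64 -95/32 -47/16 -23/8 -11/4 -5/2 -2 -1 0 } -> -1531/512
step 13: add BLUE to get RRRBRRRRRRBRB; options L={ -3 -383/128 -1531/512 } R={ -765/256 -191/64 -95/32 -47/16 -23/8 -11/4 -5/2 -2 -1 0 } -> -3061/1024
step 14: add RED to get RRRBRRRRRRBRBR; options L={ -3 -383/128 -1531/512 } R={ -3061/1024 -765/256 -191/64 -95/32 -47/16 -23/8 -11/4 -5/2 -2 -1 0 } -> -6123/2048
step 15: add BLUE to get RRRBRRRRRRBRBRB; options L={ -3 -383/128 -1531/512 -6123/2048 } R={ -3061/1024 -765/256 -191/64 -95/32 -47/16 -23/8 -11/4 -5/2 -2 -1 0 } -> -12245/4096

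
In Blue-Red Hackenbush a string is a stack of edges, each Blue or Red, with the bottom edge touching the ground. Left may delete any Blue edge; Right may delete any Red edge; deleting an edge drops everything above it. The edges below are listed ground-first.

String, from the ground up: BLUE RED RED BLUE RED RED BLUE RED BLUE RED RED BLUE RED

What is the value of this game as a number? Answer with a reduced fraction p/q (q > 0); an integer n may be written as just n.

1189/4096

g_1 [B]  L=[0]  R=[—]  → 1
g_2 [BR]  L=[0]  R=[1]  → 1/2
g_3 [BRR]  L=[0]  R=[1/2, 1]  → 1/4
g_4 [BRRB]  L=[0, 1/4]  R=[1/2, 1]  → 3/8
g_5 [BRRBR]  L=[0, 1/4]  R=[3/8, 1/2, 1]  → 5/16
g_6 [BRRBRR]  L=[0, 1/4]  R=[5/16, 3/8, 1/2, 1]  → 9/32
g_7 [BRRBRRB]  L=[0, 1/4, 9/32]  R=[5/16, 3/8, 1/2, 1]  → 19/64
g_8 [BRRBRRBR]  L=[0, 1/4, 9/32]  R=[19/64, 5/16, 3/8, 1/2, 1]  → 37/128
g_9 [BRRBRRBRB]  L=[0, 1/4, 9/32, 37/128]  R=[19/64, 5/16, 3/8, 1/2, 1]  → 75/256
g_10 [BRRBRRBRBR]  L=[0, 1/4, 9/32, 37/128]  R=[75/256, 19/64, 5/16, 3/8, 1/2, 1]  → 149/512
g_11 [BRRBRRBRBRR]  L=[0, 1/4, 9/32, 37/128]  R=[149/512, 75/256, 19/64, 5/16, 3/8, 1/2, 1]  → 297/1024
g_12 [BRRBRRBRBRRB]  L=[0, 1/4, 9/32, 37/128, 297/1024]  R=[149/512, 75/256, 19/64, 5/16, 3/8, 1/2, 1]  → 595/2048
g_13 [BRRBRRBRBRRBR]  L=[0, 1/4, 9/32, 37/128, 297/1024]  R=[595/2048, 149/512, 75/256, 19/64, 5/16, 3/8, 1/2, 1]  → 1189/4096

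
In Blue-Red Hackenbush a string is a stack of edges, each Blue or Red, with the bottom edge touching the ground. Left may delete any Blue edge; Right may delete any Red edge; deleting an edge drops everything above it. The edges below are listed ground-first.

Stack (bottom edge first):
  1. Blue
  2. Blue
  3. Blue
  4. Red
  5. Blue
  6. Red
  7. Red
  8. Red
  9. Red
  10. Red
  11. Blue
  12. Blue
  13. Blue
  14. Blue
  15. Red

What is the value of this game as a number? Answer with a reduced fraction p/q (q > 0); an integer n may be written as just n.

Prefix values for Blue Blue Blue Red Blue Red Red Red Red Red Blue Blue Blue Blue Red via {L|R} + simplicity:
edge 1 of 15 (Blue): { 0 | · } = 1
edge 2 of 15 (Blue): { 0 1 | · } = 2
edge 3 of 15 (Blue): { 0 1 2 | · } = 3
edge 4 of 15 (Red): { 0 1 2 | 3 } = 5/2
edge 5 of 15 (Blue): { 0 1 2 5/2 | 3 } = 11/4
edge 6 of 15 (Red): { 0 1 2 5/2 | 11/4 3 } = 21/8
edge 7 of 15 (Red): { 0 1 2 5/2 | 21/8 11/4 3 } = 41/16
edge 8 of 15 (Red): { 0 1 2 5/2 | 41/16 21/8 11/4 3 } = 81/32
edge 9 of 15 (Red): { 0 1 2 5/2 | 81/32 41/16 21/8 11/4 3 } = 161/64
edge 10 of 15 (Red): { 0 1 2 5/2 | 161/64 81/32 41/16 21/8 11/4 3 } = 321/128
edge 11 of 15 (Blue): { 0 1 2 5/2 321/128 | 161/64 81/32 41/16 21/8 11/4 3 } = 643/256
edge 12 of 15 (Blue): { 0 1 2 5/2 321/128 643/256 | 161/64 81/32 41/16 21/8 11/4 3 } = 1287/512
edge 13 of 15 (Blue): { 0 1 2 5/2 321/128 643/256 1287/512 | 161/64 81/32 41/16 21/8 11/4 3 } = 2575/1024
edge 14 of 15 (Blue): { 0 1 2 5/2 321/128 643/256 1287/512 2575/1024 | 161/64 81/32 41/16 21/8 11/4 3 } = 5151/2048
edge 15 of 15 (Red): { 0 1 2 5/2 321/128 643/256 1287/512 2575/1024 | 5151/2048 161/64 81/32 41/16 21/8 11/4 3 } = 10301/4096

10301/4096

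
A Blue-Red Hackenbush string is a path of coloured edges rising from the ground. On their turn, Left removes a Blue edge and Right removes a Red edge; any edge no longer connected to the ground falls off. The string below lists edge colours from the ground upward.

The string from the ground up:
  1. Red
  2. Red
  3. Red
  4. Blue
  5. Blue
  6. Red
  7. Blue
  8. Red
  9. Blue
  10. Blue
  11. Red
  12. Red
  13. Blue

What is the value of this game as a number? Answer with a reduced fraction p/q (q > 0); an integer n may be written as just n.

G(R) = { none | 0 } — -1
G(RR) = { none | -1; 0 } — -2
G(RRR) = { none | -2; -1; 0 } — -3
G(RRRB) = { -3 | -2; -1; 0 } — -5/2
G(RRRBB) = { -3; -5/2 | -2; -1; 0 } — -9/4
G(RRRBBR) = { -3; -5/2 | -9/4; -2; -1; 0 } — -19/8
G(RRRBBRB) = { -3; -5/2; -19/8 | -9/4; -2; -1; 0 } — -37/16
G(RRRBBRBR) = { -3; -5/2; -19/8 | -37/16; -9/4; -2; -1; 0 } — -75/32
G(RRRBBRBRB) = { -3; -5/2; -19/8; -75/32 | -37/16; -9/4; -2; -1; 0 } — -149/64
G(RRRBBRBRBB) = { -3; -5/2; -19/8; -75/32; -149/64 | -37/16; -9/4; -2; -1; 0 } — -297/128
G(RRRBBRBRBBR) = { -3; -5/2; -19/8; -75/32; -149/64 | -297/128; -37/16; -9/4; -2; -1; 0 } — -595/256
G(RRRBBRBRBBRR) = { -3; -5/2; -19/8; -75/32; -149/64 | -595/256; -297/128; -37/16; -9/4; -2; -1; 0 } — -1191/512
G(RRRBBRBRBBRRB) = { -3; -5/2; -19/8; -75/32; -149/64; -1191/512 | -595/256; -297/128; -37/16; -9/4; -2; -1; 0 } — -2381/1024

-2381/1024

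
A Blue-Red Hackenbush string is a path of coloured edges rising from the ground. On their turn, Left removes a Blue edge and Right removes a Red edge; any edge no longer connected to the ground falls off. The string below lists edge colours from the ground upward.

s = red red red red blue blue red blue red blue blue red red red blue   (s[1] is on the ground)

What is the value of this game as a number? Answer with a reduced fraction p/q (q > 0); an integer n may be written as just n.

Recurse on prefixes of the 15-edge string red red red red blue blue red blue red blue blue red red red blue:
value_1 [r]  L=[(no moves)]  R=[0]  — -1
value_2 [rr]  L=[(no moves)]  R=[-1 0]  — -2
value_3 [rrr]  L=[(no moves)]  R=[-2 -1 0]  — -3
value_4 [rrrr]  L=[(no moves)]  R=[-3 -2 -1 0]  — -4
value_5 [rrrrb]  L=[-4]  R=[-3 -2 -1 0]  — -7/2
value_6 [rrrrbb]  L=[-4 -7/2]  R=[-3 -2 -1 0]  — -13/4
value_7 [rrrrbbr]  L=[-4 -7/2]  R=[-13/4 -3 -2 -1 0]  — -27/8
value_8 [rrrrbbrb]  L=[-4 -7/2 -27/8]  R=[-13/4 -3 -2 -1 0]  — -53/16
value_9 [rrrrbbrbr]  L=[-4 -7/2 -27/8]  R=[-53/16 -13/4 -3 -2 -1 0]  — -107/32
value_10 [rrrrbbrbrb]  L=[-4 -7/2 -27/8 -107/32]  R=[-53/16 -13/4 -3 -2 -1 0]  — -213/64
value_11 [rrrrbbrbrbb]  L=[-4 -7/2 -27/8 -107/32 -213/64]  R=[-53/16 -13/4 -3 -2 -1 0]  — -425/128
value_12 [rrrrbbrbrbbr]  L=[-4 -7/2 -27/8 -107/32 -213/64]  R=[-425/128 -53/16 -13/4 -3 -2 -1 0]  — -851/256
value_13 [rrrrbbrbrbbrr]  L=[-4 -7/2 -27/8 -107/32 -213/64]  R=[-851/256 -425/128 -53/16 -13/4 -3 -2 -1 0]  — -1703/512
value_14 [rrrrbbrbrbbrrr]  L=[-4 -7/2 -27/8 -107/32 -213/64]  R=[-1703/512 -851/256 -425/128 -53/16 -13/4 -3 -2 -1 0]  — -3407/1024
value_15 [rrrrbbrbrbbrrrb]  L=[-4 -7/2 -27/8 -107/32 -213/64 -3407/1024]  R=[-1703/512 -851/256 -425/128 -53/16 -13/4 -3 -2 -1 0]  — -6813/2048

-6813/2048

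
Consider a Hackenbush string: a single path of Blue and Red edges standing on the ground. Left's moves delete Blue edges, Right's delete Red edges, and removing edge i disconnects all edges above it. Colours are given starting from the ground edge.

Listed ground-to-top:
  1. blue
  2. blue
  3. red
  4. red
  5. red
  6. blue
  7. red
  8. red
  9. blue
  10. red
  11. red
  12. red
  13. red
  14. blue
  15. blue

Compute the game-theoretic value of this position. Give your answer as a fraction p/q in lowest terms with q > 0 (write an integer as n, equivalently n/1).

step 1: add blue to get b; options L={ 0 } R={ none } gives 1
step 2: add blue to get bb; options L={ 0,1 } R={ none } gives 2
step 3: add red to get bbr; options L={ 0,1 } R={ 2 } gives 3/2
step 4: add red to get bbrr; options L={ 0,1 } R={ 3/2,2 } gives 5/4
step 5: add red to get bbrrr; options L={ 0,1 } R={ 5/4,3/2,2 } gives 9/8
step 6: add blue to get bbrrrb; options L={ 0,1,9/8 } R={ 5/4,3/2,2 } gives 19/16
step 7: add red to get bbrrrbr; options L={ 0,1,9/8 } R={ 19/16,5/4,3/2,2 } gives 37/32
step 8: add red to get bbrrrbrr; options L={ 0,1,9/8 } R={ 37/32,19/16,5/4,3/2,2 } gives 73/64
step 9: add blue to get bbrrrbrrb; options L={ 0,1,9/8,73/64 } R={ 37/32,19/16,5/4,3/2,2 } gives 147/128
step 10: add red to get bbrrrbrrbr; options L={ 0,1,9/8,73/64 } R={ 147/128,37/32,19/16,5/4,3/2,2 } gives 293/256
step 11: add red to get bbrrrbrrbrr; options L={ 0,1,9/8,73/64 } R={ 293/256,147/128,37/32,19/16,5/4,3/2,2 } gives 585/512
step 12: add red to get bbrrrbrrbrrr; options L={ 0,1,9/8,73/64 } R={ 585/512,293/256,147/128,37/32,19/16,5/4,3/2,2 } gives 1169/1024
step 13: add red to get bbrrrbrrbrrrr; options L={ 0,1,9/8,73/64 } R={ 1169/1024,585/512,293/256,147/128,37/32,19/16,5/4,3/2,2 } gives 2337/2048
step 14: add blue to get bbrrrbrrbrrrrb; options L={ 0,1,9/8,73/64,2337/2048 } R={ 1169/1024,585/512,293/256,147/128,37/32,19/16,5/4,3/2,2 } gives 4675/4096
step 15: add blue to get bbrrrbrrbrrrrbb; options L={ 0,1,9/8,73/64,2337/2048,4675/4096 } R={ 1169/1024,585/512,293/256,147/128,37/32,19/16,5/4,3/2,2 } gives 9351/8192

9351/8192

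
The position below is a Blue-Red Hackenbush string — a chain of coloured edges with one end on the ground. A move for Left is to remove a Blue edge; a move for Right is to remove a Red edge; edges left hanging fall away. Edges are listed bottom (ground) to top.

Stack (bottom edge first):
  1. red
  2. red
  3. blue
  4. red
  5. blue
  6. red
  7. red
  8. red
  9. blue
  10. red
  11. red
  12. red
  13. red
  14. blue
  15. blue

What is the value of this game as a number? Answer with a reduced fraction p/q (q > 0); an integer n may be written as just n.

-14201/8192

Recurse on prefixes of the 15-edge string red red blue red blue red red red blue red red red red blue blue:
1 of 15 · r · max L −∞ · min R 0 gives -1
2 of 15 · rr · max L −∞ · min R -1 gives -2
3 of 15 · rrb · max L -2 · min R -1 gives -3/2
4 of 15 · rrbr · max L -2 · min R -3/2 gives -7/4
5 of 15 · rrbrb · max L -7/4 · min R -3/2 gives -13/8
6 of 15 · rrbrbr · max L -7/4 · min R -13/8 gives -27/16
7 of 15 · rrbrbrr · max L -7/4 · min R -27/16 gives -55/32
8 of 15 · rrbrbrrr · max L -7/4 · min R -55/32 gives -111/64
9 of 15 · rrbrbrrrb · max L -111/64 · min R -55/32 gives -221/128
10 of 15 · rrbrbrrrbr · max L -111/64 · min R -221/128 gives -443/256
11 of 15 · rrbrbrrrbrr · max L -111/64 · min R -443/256 gives -887/512
12 of 15 · rrbrbrrrbrrr · max L -111/64 · min R -887/512 gives -1775/1024
13 of 15 · rrbrbrrrbrrrr · max L -111/64 · min R -1775/1024 gives -3551/2048
14 of 15 · rrbrbrrrbrrrrb · max L -3551/2048 · min R -1775/1024 gives -7101/4096
15 of 15 · rrbrbrrrbrrrrbb · max L -7101/4096 · min R -1775/1024 gives -14201/8192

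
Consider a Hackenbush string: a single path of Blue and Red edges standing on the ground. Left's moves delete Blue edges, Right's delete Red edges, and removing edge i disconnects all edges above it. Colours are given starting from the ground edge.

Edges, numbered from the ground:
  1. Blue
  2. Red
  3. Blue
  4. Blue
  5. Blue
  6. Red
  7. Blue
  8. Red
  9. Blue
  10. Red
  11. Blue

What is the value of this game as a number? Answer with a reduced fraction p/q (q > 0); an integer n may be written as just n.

G_1 [B]  L=[0]  R=[·]  ⇒ 1
G_2 [BR]  L=[0]  R=[1]  ⇒ 1/2
G_3 [BRB]  L=[0, 1/2]  R=[1]  ⇒ 3/4
G_4 [BRBB]  L=[0, 1/2, 3/4]  R=[1]  ⇒ 7/8
G_5 [BRBBB]  L=[0, 1/2, 3/4, 7/8]  R=[1]  ⇒ 15/16
G_6 [BRBBBR]  L=[0, 1/2, 3/4, 7/8]  R=[15/16, 1]  ⇒ 29/32
G_7 [BRBBBRB]  L=[0, 1/2, 3/4, 7/8, 29/32]  R=[15/16, 1]  ⇒ 59/64
G_8 [BRBBBRBR]  L=[0, 1/2, 3/4, 7/8, 29/32]  R=[59/64, 15/16, 1]  ⇒ 117/128
G_9 [BRBBBRBRB]  L=[0, 1/2, 3/4, 7/8, 29/32, 117/128]  R=[59/64, 15/16, 1]  ⇒ 235/256
G_10 [BRBBBRBRBR]  L=[0, 1/2, 3/4, 7/8, 29/32, 117/128]  R=[235/256, 59/64, 15/16, 1]  ⇒ 469/512
G_11 [BRBBBRBRBRB]  L=[0, 1/2, 3/4, 7/8, 29/32, 117/128, 469/512]  R=[235/256, 59/64, 15/16, 1]  ⇒ 939/1024

939/1024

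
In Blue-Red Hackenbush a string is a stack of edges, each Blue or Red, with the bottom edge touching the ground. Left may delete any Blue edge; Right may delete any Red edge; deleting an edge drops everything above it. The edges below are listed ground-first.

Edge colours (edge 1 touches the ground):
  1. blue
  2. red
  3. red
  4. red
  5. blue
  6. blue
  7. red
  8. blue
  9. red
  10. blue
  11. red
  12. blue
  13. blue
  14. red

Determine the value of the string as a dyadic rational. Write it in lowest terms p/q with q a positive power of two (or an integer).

b: Left { 0 }, Right { ∅ } → simplest 1
br: Left { 0 }, Right { 1 } → simplest 1/2
brr: Left { 0 }, Right { 1/2; 1 } → simplest 1/4
brrr: Left { 0 }, Right { 1/4; 1/2; 1 } → simplest 1/8
brrrb: Left { 0; 1/8 }, Right { 1/4; 1/2; 1 } → simplest 3/16
brrrbb: Left { 0; 1/8; 3/16 }, Right { 1/4; 1/2; 1 } → simplest 7/32
brrrbbr: Left { 0; 1/8; 3/16 }, Right { 7/32; 1/4; 1/2; 1 } → simplest 13/64
brrrbbrb: Left { 0; 1/8; 3/16; 13/64 }, Right { 7/32; 1/4; 1/2; 1 } → simplest 27/128
brrrbbrbr: Left { 0; 1/8; 3/16; 13/64 }, Right { 27/128; 7/32; 1/4; 1/2; 1 } → simplest 53/256
brrrbbrbrb: Left { 0; 1/8; 3/16; 13/64; 53/256 }, Right { 27/128; 7/32; 1/4; 1/2; 1 } → simplest 107/512
brrrbbrbrbr: Left { 0; 1/8; 3/16; 13/64; 53/256 }, Right { 107/512; 27/128; 7/32; 1/4; 1/2; 1 } → simplest 213/1024
brrrbbrbrbrb: Left { 0; 1/8; 3/16; 13/64; 53/256; 213/1024 }, Right { 107/512; 27/128; 7/32; 1/4; 1/2; 1 } → simplest 427/2048
brrrbbrbrbrbb: Left { 0; 1/8; 3/16; 13/64; 53/256; 213/1024; 427/2048 }, Right { 107/512; 27/128; 7/32; 1/4; 1/2; 1 } → simplest 855/4096
brrrbbrbrbrbbr: Left { 0; 1/8; 3/16; 13/64; 53/256; 213/1024; 427/2048 }, Right { 855/4096; 107/512; 27/128; 7/32; 1/4; 1/2; 1 } → simplest 1709/8192

1709/8192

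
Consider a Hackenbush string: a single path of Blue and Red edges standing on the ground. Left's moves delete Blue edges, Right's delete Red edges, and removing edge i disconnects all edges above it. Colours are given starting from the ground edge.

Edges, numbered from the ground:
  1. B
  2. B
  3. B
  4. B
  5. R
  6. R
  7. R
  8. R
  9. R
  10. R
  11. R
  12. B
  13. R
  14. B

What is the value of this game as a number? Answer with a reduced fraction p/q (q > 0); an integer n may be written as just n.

G(B) = { 0 | · } -> 1
G(BB) = { 0, 1 | · } -> 2
G(BBB) = { 0, 1, 2 | · } -> 3
G(BBBB) = { 0, 1, 2, 3 | · } -> 4
G(BBBBR) = { 0, 1, 2, 3 | 4 } -> 7/2
G(BBBBRR) = { 0, 1, 2, 3 | 7/2, 4 } -> 13/4
G(BBBBRRR) = { 0, 1, 2, 3 | 13/4, 7/2, 4 } -> 25/8
G(BBBBRRRR) = { 0, 1, 2, 3 | 25/8, 13/4, 7/2, 4 } -> 49/16
G(BBBBRRRRR) = { 0, 1, 2, 3 | 49/16, 25/8, 13/4, 7/2, 4 } -> 97/32
G(BBBBRRRRRR) = { 0, 1, 2, 3 | 97/32, 49/16, 25/8, 13/4, 7/2, 4 } -> 193/64
G(BBBBRRRRRRR) = { 0, 1, 2, 3 | 193/64, 97/32, 49/16, 25/8, 13/4, 7/2, 4 } -> 385/128
G(BBBBRRRRRRRB) = { 0, 1, 2, 3, 385/128 | 193/64, 97/32, 49/16, 25/8, 13/4, 7/2, 4 } -> 771/256
G(BBBBRRRRRRRBR) = { 0, 1, 2, 3, 385/128 | 771/256, 193/64, 97/32, 49/16, 25/8, 13/4, 7/2, 4 } -> 1541/512
G(BBBBRRRRRRRBRB) = { 0, 1, 2, 3, 385/128, 1541/512 | 771/256, 193/64, 97/32, 49/16, 25/8, 13/4, 7/2, 4 } -> 3083/1024

3083/1024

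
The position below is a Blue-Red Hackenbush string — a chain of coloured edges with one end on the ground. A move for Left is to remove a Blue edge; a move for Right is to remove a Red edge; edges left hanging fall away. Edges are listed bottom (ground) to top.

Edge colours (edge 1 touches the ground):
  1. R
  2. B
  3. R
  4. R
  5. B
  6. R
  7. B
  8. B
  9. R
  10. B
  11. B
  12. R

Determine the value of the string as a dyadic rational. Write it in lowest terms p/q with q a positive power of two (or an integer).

Prefix values for R B R R B R B B R B B R via {L|R} + simplicity:
step 1: add R to get R; options L={ ∅ } R={ 0 } ⇒ -1
step 2: add B to get RB; options L={ -1 } R={ 0 } ⇒ -1/2
step 3: add R to get RBR; options L={ -1 } R={ -1/2 0 } ⇒ -3/4
step 4: add R to get RBRR; options L={ -1 } R={ -3/4 -1/2 0 } ⇒ -7/8
step 5: add B to get RBRRB; options L={ -1 -7/8 } R={ -3/4 -1/2 0 } ⇒ -13/16
step 6: add R to get RBRRBR; options L={ -1 -7/8 } R={ -13/16 -3/4 -1/2 0 } ⇒ -27/32
step 7: add B to get RBRRBRB; options L={ -1 -7/8 -27/32 } R={ -13/16 -3/4 -1/2 0 } ⇒ -53/64
step 8: add B to get RBRRBRBB; options L={ -1 -7/8 -27/32 -53/64 } R={ -13/16 -3/4 -1/2 0 } ⇒ -105/128
step 9: add R to get RBRRBRBBR; options L={ -1 -7/8 -27/32 -53/64 } R={ -105/128 -13/16 -3/4 -1/2 0 } ⇒ -211/256
step 10: add B to get RBRRBRBBRB; options L={ -1 -7/8 -27/32 -53/64 -211/256 } R={ -105/128 -13/16 -3/4 -1/2 0 } ⇒ -421/512
step 11: add B to get RBRRBRBBRBB; options L={ -1 -7/8 -27/32 -53/64 -211/256 -421/512 } R={ -105/128 -13/16 -3/4 -1/2 0 } ⇒ -841/1024
step 12: add R to get RBRRBRBBRBBR; options L={ -1 -7/8 -27/32 -53/64 -211/256 -421/512 } R={ -841/1024 -105/128 -13/16 -3/4 -1/2 0 } ⇒ -1683/2048

-1683/2048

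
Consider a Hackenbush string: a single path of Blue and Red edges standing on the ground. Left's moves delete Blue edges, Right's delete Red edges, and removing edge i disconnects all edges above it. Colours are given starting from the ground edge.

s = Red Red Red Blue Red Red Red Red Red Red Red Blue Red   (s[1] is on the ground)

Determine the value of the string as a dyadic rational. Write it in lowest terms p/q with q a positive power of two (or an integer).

value_1 [R]  L=[·]  R=[0]  — -1
value_2 [RR]  L=[·]  R=[-1,0]  — -2
value_3 [RRR]  L=[·]  R=[-2,-1,0]  — -3
value_4 [RRRB]  L=[-3]  R=[-2,-1,0]  — -5/2
value_5 [RRRBR]  L=[-3]  R=[-5/2,-2,-1,0]  — -11/4
value_6 [RRRBRR]  L=[-3]  R=[-11/4,-5/2,-2,-1,0]  — -23/8
value_7 [RRRBRRR]  L=[-3]  R=[-23/8,-11/4,-5/2,-2,-1,0]  — -47/16
value_8 [RRRBRRRR]  L=[-3]  R=[-47/16,-23/8,-11/4,-5/2,-2,-1,0]  — -95/32
value_9 [RRRBRRRRR]  L=[-3]  R=[-95/32,-47/16,-23/8,-11/4,-5/2,-2,-1,0]  — -191/64
value_10 [RRRBRRRRRR]  L=[-3]  R=[-191/64,-95/32,-47/16,-23/8,-11/4,-5/2,-2,-1,0]  — -383/128
value_11 [RRRBRRRRRRR]  L=[-3]  R=[-383/128,-191/64,-95/32,-47/16,-23/8,-11/4,-5/2,-2,-1,0]  — -767/256
value_12 [RRRBRRRRRRRB]  L=[-3,-767/256]  R=[-383/128,-191/64,-95/32,-47/16,-23/8,-11/4,-5/2,-2,-1,0]  — -1533/512
value_13 [RRRBRRRRRRRBR]  L=[-3,-767/256]  R=[-1533/512,-383/128,-191/64,-95/32,-47/16,-23/8,-11/4,-5/2,-2,-1,0]  — -3067/1024

-3067/1024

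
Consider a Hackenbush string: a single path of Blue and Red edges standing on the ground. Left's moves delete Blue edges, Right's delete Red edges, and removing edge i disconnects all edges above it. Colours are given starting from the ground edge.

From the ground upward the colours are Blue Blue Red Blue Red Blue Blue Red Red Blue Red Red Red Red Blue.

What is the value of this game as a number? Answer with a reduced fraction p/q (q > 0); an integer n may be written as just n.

Prefix values for Blue Blue Red Blue Red Blue Blue Red Red Blue Red Red Red Red Blue via {L|R} + simplicity:
1 of 15 · B · max L 0 · min R +∞ → 1
2 of 15 · BB · max L 1 · min R +∞ → 2
3 of 15 · BBR · max L 1 · min R 2 → 3/2
4 of 15 · BBRB · max L 3/2 · min R 2 → 7/4
5 of 15 · BBRBR · max L 3/2 · min R 7/4 → 13/8
6 of 15 · BBRBRB · max L 13/8 · min R 7/4 → 27/16
7 of 15 · BBRBRBB · max L 27/16 · min R 7/4 → 55/32
8 of 15 · BBRBRBBR · max L 27/16 · min R 55/32 → 109/64
9 of 15 · BBRBRBBRR · max L 27/16 · min R 109/64 → 217/128
10 of 15 · BBRBRBBRRB · max L 217/128 · min R 109/64 → 435/256
11 of 15 · BBRBRBBRRBR · max L 217/128 · min R 435/256 → 869/512
12 of 15 · BBRBRBBRRBRR · max L 217/128 · min R 869/512 → 1737/1024
13 of 15 · BBRBRBBRRBRRR · max L 217/128 · min R 1737/1024 → 3473/2048
14 of 15 · BBRBRBBRRBRRRR · max L 217/128 · min R 3473/2048 → 6945/4096
15 of 15 · BBRBRBBRRBRRRRB · max L 6945/4096 · min R 3473/2048 → 13891/8192

13891/8192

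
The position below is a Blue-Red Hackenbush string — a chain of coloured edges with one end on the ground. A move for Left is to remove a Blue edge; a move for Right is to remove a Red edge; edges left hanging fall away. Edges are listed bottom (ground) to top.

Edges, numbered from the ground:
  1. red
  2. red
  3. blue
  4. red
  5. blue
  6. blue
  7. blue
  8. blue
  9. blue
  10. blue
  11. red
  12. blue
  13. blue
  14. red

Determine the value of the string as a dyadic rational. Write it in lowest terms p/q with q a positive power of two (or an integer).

Build v(s[:k]) for k = 1..14, string s = red red blue red blue blue blue blue blue blue red blue blue red.
edge 1 of 14 (red): { none | 0 } -> -1
edge 2 of 14 (red): { none | -1, 0 } -> -2
edge 3 of 14 (blue): { -2 | -1, 0 } -> -3/2
edge 4 of 14 (red): { -2 | -3/2, -1, 0 } -> -7/4
edge 5 of 14 (blue): { -2, -7/4 | -3/2, -1, 0 } -> -13/8
edge 6 of 14 (blue): { -2, -7/4, -13/8 | -3/2, -1, 0 } -> -25/16
edge 7 of 14 (blue): { -2, -7/4, -13/8, -25/16 | -3/2, -1, 0 } -> -49/32
edge 8 of 14 (blue): { -2, -7/4, -13/8, -25/16, -49/32 | -3/2, -1, 0 } -> -97/64
edge 9 of 14 (blue): { -2, -7/4, -13/8, -25/16, -49/32, -97/64 | -3/2, -1, 0 } -> -193/128
edge 10 of 14 (blue): { -2, -7/4, -13/8, -25/16, -49/32, -97/64, -193/128 | -3/2, -1, 0 } -> -385/256
edge 11 of 14 (red): { -2, -7/4, -13/8, -25/16, -49/32, -97/64, -193/128 | -385/256, -3/2, -1, 0 } -> -771/512
edge 12 of 14 (blue): { -2, -7/4, -13/8, -25/16, -49/32, -97/64, -193/128, -771/512 | -385/256, -3/2, -1, 0 } -> -1541/1024
edge 13 of 14 (blue): { -2, -7/4, -13/8, -25/16, -49/32, -97/64, -193/128, -771/512, -1541/1024 | -385/256, -3/2, -1, 0 } -> -3081/2048
edge 14 of 14 (red): { -2, -7/4, -13/8, -25/16, -49/32, -97/64, -193/128, -771/512, -1541/1024 | -3081/2048, -385/256, -3/2, -1, 0 } -> -6163/4096

-6163/4096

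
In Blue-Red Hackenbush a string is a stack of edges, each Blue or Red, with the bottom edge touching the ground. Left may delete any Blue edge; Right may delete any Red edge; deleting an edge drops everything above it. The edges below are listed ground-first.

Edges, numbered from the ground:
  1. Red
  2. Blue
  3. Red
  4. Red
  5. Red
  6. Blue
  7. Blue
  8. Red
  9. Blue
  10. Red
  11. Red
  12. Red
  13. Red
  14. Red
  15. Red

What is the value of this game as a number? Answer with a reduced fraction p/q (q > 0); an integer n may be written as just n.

-14719/16384

Build G(s[:k]) for k = 1..15, string s = Red Blue Red Red Red Blue Blue Red Blue Red Red Red Red Red Red.
G_1 [R]  L=[(no moves)]  R=[0]  gives -1
G_2 [RB]  L=[-1]  R=[0]  gives -1/2
G_3 [RBR]  L=[-1]  R=[-1/2,0]  gives -3/4
G_4 [RBRR]  L=[-1]  R=[-3/4,-1/2,0]  gives -7/8
G_5 [RBRRR]  L=[-1]  R=[-7/8,-3/4,-1/2,0]  gives -15/16
G_6 [RBRRRB]  L=[-1,-15/16]  R=[-7/8,-3/4,-1/2,0]  gives -29/32
G_7 [RBRRRBB]  L=[-1,-15/16,-29/32]  R=[-7/8,-3/4,-1/2,0]  gives -57/64
G_8 [RBRRRBBR]  L=[-1,-15/16,-29/32]  R=[-57/64,-7/8,-3/4,-1/2,0]  gives -115/128
G_9 [RBRRRBBRB]  L=[-1,-15/16,-29/32,-115/128]  R=[-57/64,-7/8,-3/4,-1/2,0]  gives -229/256
G_10 [RBRRRBBRBR]  L=[-1,-15/16,-29/32,-115/128]  R=[-229/256,-57/64,-7/8,-3/4,-1/2,0]  gives -459/512
G_11 [RBRRRBBRBRR]  L=[-1,-15/16,-29/32,-115/128]  R=[-459/512,-229/256,-57/64,-7/8,-3/4,-1/2,0]  gives -919/1024
G_12 [RBRRRBBRBRRR]  L=[-1,-15/16,-29/32,-115/128]  R=[-919/1024,-459/512,-229/256,-57/64,-7/8,-3/4,-1/2,0]  gives -1839/2048
G_13 [RBRRRBBRBRRRR]  L=[-1,-15/16,-29/32,-115/128]  R=[-1839/2048,-919/1024,-459/512,-229/256,-57/64,-7/8,-3/4,-1/2,0]  gives -3679/4096
G_14 [RBRRRBBRBRRRRR]  L=[-1,-15/16,-29/32,-115/128]  R=[-3679/4096,-1839/2048,-919/1024,-459/512,-229/256,-57/64,-7/8,-3/4,-1/2,0]  gives -7359/8192
G_15 [RBRRRBBRBRRRRRR]  L=[-1,-15/16,-29/32,-115/128]  R=[-7359/8192,-3679/4096,-1839/2048,-919/1024,-459/512,-229/256,-57/64,-7/8,-3/4,-1/2,0]  gives -14719/16384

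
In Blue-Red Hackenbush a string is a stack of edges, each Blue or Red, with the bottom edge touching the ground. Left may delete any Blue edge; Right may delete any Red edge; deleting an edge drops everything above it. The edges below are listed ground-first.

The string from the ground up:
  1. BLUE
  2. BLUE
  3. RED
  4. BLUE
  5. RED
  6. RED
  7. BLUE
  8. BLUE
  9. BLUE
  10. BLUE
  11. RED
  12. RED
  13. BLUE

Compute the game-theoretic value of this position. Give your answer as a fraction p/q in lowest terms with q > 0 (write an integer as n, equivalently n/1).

3315/2048

G_1 [B]  L=[0]  R=[none]  ⇒ 1
G_2 [BB]  L=[0, 1]  R=[none]  ⇒ 2
G_3 [BBR]  L=[0, 1]  R=[2]  ⇒ 3/2
G_4 [BBRB]  L=[0, 1, 3/2]  R=[2]  ⇒ 7/4
G_5 [BBRBR]  L=[0, 1, 3/2]  R=[7/4, 2]  ⇒ 13/8
G_6 [BBRBRR]  L=[0, 1, 3/2]  R=[13/8, 7/4, 2]  ⇒ 25/16
G_7 [BBRBRRB]  L=[0, 1, 3/2, 25/16]  R=[13/8, 7/4, 2]  ⇒ 51/32
G_8 [BBRBRRBB]  L=[0, 1, 3/2, 25/16, 51/32]  R=[13/8, 7/4, 2]  ⇒ 103/64
G_9 [BBRBRRBBB]  L=[0, 1, 3/2, 25/16, 51/32, 103/64]  R=[13/8, 7/4, 2]  ⇒ 207/128
G_10 [BBRBRRBBBB]  L=[0, 1, 3/2, 25/16, 51/32, 103/64, 207/128]  R=[13/8, 7/4, 2]  ⇒ 415/256
G_11 [BBRBRRBBBBR]  L=[0, 1, 3/2, 25/16, 51/32, 103/64, 207/128]  R=[415/256, 13/8, 7/4, 2]  ⇒ 829/512
G_12 [BBRBRRBBBBRR]  L=[0, 1, 3/2, 25/16, 51/32, 103/64, 207/128]  R=[829/512, 415/256, 13/8, 7/4, 2]  ⇒ 1657/1024
G_13 [BBRBRRBBBBRRB]  L=[0, 1, 3/2, 25/16, 51/32, 103/64, 207/128, 1657/1024]  R=[829/512, 415/256, 13/8, 7/4, 2]  ⇒ 3315/2048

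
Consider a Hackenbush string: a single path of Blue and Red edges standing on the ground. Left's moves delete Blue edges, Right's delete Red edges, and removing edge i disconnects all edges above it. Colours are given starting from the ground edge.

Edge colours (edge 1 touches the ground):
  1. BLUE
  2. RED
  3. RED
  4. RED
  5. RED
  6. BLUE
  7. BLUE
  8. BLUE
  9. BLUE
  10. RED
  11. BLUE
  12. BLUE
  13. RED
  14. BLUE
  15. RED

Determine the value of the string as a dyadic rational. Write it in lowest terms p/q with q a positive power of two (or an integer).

1973/16384

Recurse on prefixes of the 15-edge string BLUE RED RED RED RED BLUE BLUE BLUE BLUE RED BLUE BLUE RED BLUE RED:
1 of 15 · B · max L 0 · min R +∞ — 1
2 of 15 · BR · max L 0 · min R 1 — 1/2
3 of 15 · BRR · max L 0 · min R 1/2 — 1/4
4 of 15 · BRRR · max L 0 · min R 1/4 — 1/8
5 of 15 · BRRRR · max L 0 · min R 1/8 — 1/16
6 of 15 · BRRRRB · max L 1/16 · min R 1/8 — 3/32
7 of 15 · BRRRRBB · max L 3/32 · min R 1/8 — 7/64
8 of 15 · BRRRRBBB · max L 7/64 · min R 1/8 — 15/128
9 of 15 · BRRRRBBBB · max L 15/128 · min R 1/8 — 31/256
10 of 15 · BRRRRBBBBR · max L 15/128 · min R 31/256 — 61/512
11 of 15 · BRRRRBBBBRB · max L 61/512 · min R 31/256 — 123/1024
12 of 15 · BRRRRBBBBRBB · max L 123/1024 · min R 31/256 — 247/2048
13 of 15 · BRRRRBBBBRBBR · max L 123/1024 · min R 247/2048 — 493/4096
14 of 15 · BRRRRBBBBRBBRB · max L 493/4096 · min R 247/2048 — 987/8192
15 of 15 · BRRRRBBBBRBBRBR · max L 493/4096 · min R 987/8192 — 1973/16384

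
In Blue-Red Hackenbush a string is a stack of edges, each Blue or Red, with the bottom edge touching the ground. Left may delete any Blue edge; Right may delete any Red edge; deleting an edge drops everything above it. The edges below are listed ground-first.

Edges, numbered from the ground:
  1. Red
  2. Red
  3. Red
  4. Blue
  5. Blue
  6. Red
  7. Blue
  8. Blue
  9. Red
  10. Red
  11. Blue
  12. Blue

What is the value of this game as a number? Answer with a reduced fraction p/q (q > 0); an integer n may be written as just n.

-1177/512

edge 1 of 12 (Red): { ∅ | 0 } gives -1
edge 2 of 12 (Red): { ∅ | -1, 0 } gives -2
edge 3 of 12 (Red): { ∅ | -2, -1, 0 } gives -3
edge 4 of 12 (Blue): { -3 | -2, -1, 0 } gives -5/2
edge 5 of 12 (Blue): { -3, -5/2 | -2, -1, 0 } gives -9/4
edge 6 of 12 (Red): { -3, -5/2 | -9/4, -2, -1, 0 } gives -19/8
edge 7 of 12 (Blue): { -3, -5/2, -19/8 | -9/4, -2, -1, 0 } gives -37/16
edge 8 of 12 (Blue): { -3, -5/2, -19/8, -37/16 | -9/4, -2, -1, 0 } gives -73/32
edge 9 of 12 (Red): { -3, -5/2, -19/8, -37/16 | -73/32, -9/4, -2, -1, 0 } gives -147/64
edge 10 of 12 (Red): { -3, -5/2, -19/8, -37/16 | -147/64, -73/32, -9/4, -2, -1, 0 } gives -295/128
edge 11 of 12 (Blue): { -3, -5/2, -19/8, -37/16, -295/128 | -147/64, -73/32, -9/4, -2, -1, 0 } gives -589/256
edge 12 of 12 (Blue): { -3, -5/2, -19/8, -37/16, -295/128, -589/256 | -147/64, -73/32, -9/4, -2, -1, 0 } gives -1177/512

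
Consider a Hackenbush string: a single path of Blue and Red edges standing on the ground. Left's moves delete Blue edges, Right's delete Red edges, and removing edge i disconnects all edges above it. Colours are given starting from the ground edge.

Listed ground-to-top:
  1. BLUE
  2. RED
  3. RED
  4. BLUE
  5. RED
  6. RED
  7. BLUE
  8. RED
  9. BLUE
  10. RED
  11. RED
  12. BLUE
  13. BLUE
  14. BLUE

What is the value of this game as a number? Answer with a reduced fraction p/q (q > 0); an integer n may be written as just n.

2383/8192

B: Left { 0 }, Right { · } -> simplest 1
BR: Left { 0 }, Right { 1 } -> simplest 1/2
BRR: Left { 0 }, Right { 1/2 1 } -> simplest 1/4
BRRB: Left { 0 1/4 }, Right { 1/2 1 } -> simplest 3/8
BRRBR: Left { 0 1/4 }, Right { 3/8 1/2 1 } -> simplest 5/16
BRRBRR: Left { 0 1/4 }, Right { 5/16 3/8 1/2 1 } -> simplest 9/32
BRRBRRB: Left { 0 1/4 9/32 }, Right { 5/16 3/8 1/2 1 } -> simplest 19/64
BRRBRRBR: Left { 0 1/4 9/32 }, Right { 19/64 5/16 3/8 1/2 1 } -> simplest 37/128
BRRBRRBRB: Left { 0 1/4 9/32 37/128 }, Right { 19/64 5/16 3/8 1/2 1 } -> simplest 75/256
BRRBRRBRBR: Left { 0 1/4 9/32 37/128 }, Right { 75/256 19/64 5/16 3/8 1/2 1 } -> simplest 149/512
BRRBRRBRBRR: Left { 0 1/4 9/32 37/128 }, Right { 149/512 75/256 19/64 5/16 3/8 1/2 1 } -> simplest 297/1024
BRRBRRBRBRRB: Left { 0 1/4 9/32 37/128 297/1024 }, Right { 149/512 75/256 19/64 5/16 3/8 1/2 1 } -> simplest 595/2048
BRRBRRBRBRRBB: Left { 0 1/4 9/32 37/128 297/1024 595/2048 }, Right { 149/512 75/256 19/64 5/16 3/8 1/2 1 } -> simplest 1191/4096
BRRBRRBRBRRBBB: Left { 0 1/4 9/32 37/128 297/1024 595/2048 1191/4096 }, Right { 149/512 75/256 19/64 5/16 3/8 1/2 1 } -> simplest 2383/8192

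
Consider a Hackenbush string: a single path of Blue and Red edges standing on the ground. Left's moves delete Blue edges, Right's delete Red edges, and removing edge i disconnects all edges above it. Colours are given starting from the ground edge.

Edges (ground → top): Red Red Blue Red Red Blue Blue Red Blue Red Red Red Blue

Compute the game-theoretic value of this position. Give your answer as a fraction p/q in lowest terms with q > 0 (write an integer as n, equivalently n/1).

R: Left {  }, Right { 0 } -> simplest -1
RR: Left {  }, Right { -1; 0 } -> simplest -2
RRB: Left { -2 }, Right { -1; 0 } -> simplest -3/2
RRBR: Left { -2 }, Right { -3/2; -1; 0 } -> simplest -7/4
RRBRR: Left { -2 }, Right { -7/4; -3/2; -1; 0 } -> simplest -15/8
RRBRRB: Left { -2; -15/8 }, Right { -7/4; -3/2; -1; 0 } -> simplest -29/16
RRBRRBB: Left { -2; -15/8; -29/16 }, Right { -7/4; -3/2; -1; 0 } -> simplest -57/32
RRBRRBBR: Left { -2; -15/8; -29/16 }, Right { -57/32; -7/4; -3/2; -1; 0 } -> simplest -115/64
RRBRRBBRB: Left { -2; -15/8; -29/16; -115/64 }, Right { -57/32; -7/4; -3/2; -1; 0 } -> simplest -229/128
RRBRRBBRBR: Left { -2; -15/8; -29/16; -115/64 }, Right { -229/128; -57/32; -7/4; -3/2; -1; 0 } -> simplest -459/256
RRBRRBBRBRR: Left { -2; -15/8; -29/16; -115/64 }, Right { -459/256; -229/128; -57/32; -7/4; -3/2; -1; 0 } -> simplest -919/512
RRBRRBBRBRRR: Left { -2; -15/8; -29/16; -115/64 }, Right { -919/512; -459/256; -229/128; -57/32; -7/4; -3/2; -1; 0 } -> simplest -1839/1024
RRBRRBBRBRRRB: Left { -2; -15/8; -29/16; -115/64; -1839/1024 }, Right { -919/512; -459/256; -229/128; -57/32; -7/4; -3/2; -1; 0 } -> simplest -3677/2048

-3677/2048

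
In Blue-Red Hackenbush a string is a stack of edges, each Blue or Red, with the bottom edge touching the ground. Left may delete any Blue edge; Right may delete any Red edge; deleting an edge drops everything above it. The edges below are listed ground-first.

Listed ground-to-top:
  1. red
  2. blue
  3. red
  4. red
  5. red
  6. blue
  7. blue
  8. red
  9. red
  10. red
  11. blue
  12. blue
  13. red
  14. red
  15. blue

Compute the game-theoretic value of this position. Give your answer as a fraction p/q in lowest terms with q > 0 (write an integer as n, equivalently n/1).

step 1: add red to get r; options L={ none } R={ 0 } gives -1
step 2: add blue to get rb; options L={ -1 } R={ 0 } gives -1/2
step 3: add red to get rbr; options L={ -1 } R={ -1/2, 0 } gives -3/4
step 4: add red to get rbrr; options L={ -1 } R={ -3/4, -1/2, 0 } gives -7/8
step 5: add red to get rbrrr; options L={ -1 } R={ -7/8, -3/4, -1/2, 0 } gives -15/16
step 6: add blue to get rbrrrb; options L={ -1, -15/16 } R={ -7/8, -3/4, -1/2, 0 } gives -29/32
step 7: add blue to get rbrrrbb; options L={ -1, -15/16, -29/32 } R={ -7/8, -3/4, -1/2, 0 } gives -57/64
step 8: add red to get rbrrrbbr; options L={ -1, -15/16, -29/32 } R={ -57/64, -7/8, -3/4, -1/2, 0 } gives -115/128
step 9: add red to get rbrrrbbrr; options L={ -1, -15/16, -29/32 } R={ -115/128, -57/64, -7/8, -3/4, -1/2, 0 } gives -231/256
step 10: add red to get rbrrrbbrrr; options L={ -1, -15/16, -29/32 } R={ -231/256, -115/128, -57/64, -7/8, -3/4, -1/2, 0 } gives -463/512
step 11: add blue to get rbrrrbbrrrb; options L={ -1, -15/16, -29/32, -463/512 } R={ -231/256, -115/128, -57/64, -7/8, -3/4, -1/2, 0 } gives -925/1024
step 12: add blue to get rbrrrbbrrrbb; options L={ -1, -15/16, -29/32, -463/512, -925/1024 } R={ -231/256, -115/128, -57/64, -7/8, -3/4, -1/2, 0 } gives -1849/2048
step 13: add red to get rbrrrbbrrrbbr; options L={ -1, -15/16, -29/32, -463/512, -925/1024 } R={ -1849/2048, -231/256, -115/128, -57/64, -7/8, -3/4, -1/2, 0 } gives -3699/4096
step 14: add red to get rbrrrbbrrrbbrr; options L={ -1, -15/16, -29/32, -463/512, -925/1024 } R={ -3699/4096, -1849/2048, -231/256, -115/128, -57/64, -7/8, -3/4, -1/2, 0 } gives -7399/8192
step 15: add blue to get rbrrrbbrrrbbrrb; options L={ -1, -15/16, -29/32, -463/512, -925/1024, -7399/8192 } R={ -3699/4096, -1849/2048, -231/256, -115/128, -57/64, -7/8, -3/4, -1/2, 0 } gives -14797/16384

-14797/16384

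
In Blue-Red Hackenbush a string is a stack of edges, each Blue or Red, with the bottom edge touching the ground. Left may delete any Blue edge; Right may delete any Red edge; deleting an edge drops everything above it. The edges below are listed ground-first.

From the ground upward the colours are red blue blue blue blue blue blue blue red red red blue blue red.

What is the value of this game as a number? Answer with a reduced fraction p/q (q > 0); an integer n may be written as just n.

-115/8192

1 of 14 · r · max L −∞ · min R 0 = -1
2 of 14 · rb · max L -1 · min R 0 = -1/2
3 of 14 · rbb · max L -1/2 · min R 0 = -1/4
4 of 14 · rbbb · max L -1/4 · min R 0 = -1/8
5 of 14 · rbbbb · max L -1/8 · min R 0 = -1/16
6 of 14 · rbbbbb · max L -1/16 · min R 0 = -1/32
7 of 14 · rbbbbbb · max L -1/32 · min R 0 = -1/64
8 of 14 · rbbbbbbb · max L -1/64 · min R 0 = -1/128
9 of 14 · rbbbbbbbr · max L -1/64 · min R -1/128 = -3/256
10 of 14 · rbbbbbbbrr · max L -1/64 · min R -3/256 = -7/512
11 of 14 · rbbbbbbbrrr · max L -1/64 · min R -7/512 = -15/1024
12 of 14 · rbbbbbbbrrrb · max L -15/1024 · min R -7/512 = -29/2048
13 of 14 · rbbbbbbbrrrbb · max L -29/2048 · min R -7/512 = -57/4096
14 of 14 · rbbbbbbbrrrbbr · max L -29/2048 · min R -57/4096 = -115/8192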